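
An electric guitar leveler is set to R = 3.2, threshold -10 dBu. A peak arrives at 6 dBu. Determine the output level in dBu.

Overshoot: 6 − (-10) = 16 dB.
3.2:1 compression reduces that to 16/3.2 = 5 dB over.
So the level is -10 + 5 = -5 dBu.

-5 dBu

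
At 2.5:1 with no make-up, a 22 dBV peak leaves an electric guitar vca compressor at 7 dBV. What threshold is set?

Gain reduction = 22 − 7 = 15 dB; output overshoot = GR / (R − 1) = 15 / 1.5 = 10 dB.
Threshold = output − output overshoot = 7 − 10 = -3 dBV.

-3 dBV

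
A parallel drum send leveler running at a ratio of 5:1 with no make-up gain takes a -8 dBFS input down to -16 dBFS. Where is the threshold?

-18 dBFS

Let T be the threshold. Output overshoot = (input overshoot)/R, so -16 − T = (-8 − T)/5.
5·(-16 − T) = -8 − T → 4·T = -80 − (-8) = -72.
T = -72/4 = -18 dBFS.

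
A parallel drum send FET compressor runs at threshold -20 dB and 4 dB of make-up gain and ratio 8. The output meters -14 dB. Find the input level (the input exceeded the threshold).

Remove make-up: -14 − 4 = -18 dB.
Post-compression overshoot = -18 − (-20) = 2 dB.
Undo the ratio: input overshoot = 2 × 8 = 16 dB, giving input = -4 dB.

-4 dB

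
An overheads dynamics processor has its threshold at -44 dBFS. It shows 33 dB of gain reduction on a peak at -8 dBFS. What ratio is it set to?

Input overshoot = -8 − (-44) = 36 dB.
Output overshoot = 36 − 33 = 3 dB.
Ratio = input overshoot / output overshoot = 36 / 3 = 12.

12:1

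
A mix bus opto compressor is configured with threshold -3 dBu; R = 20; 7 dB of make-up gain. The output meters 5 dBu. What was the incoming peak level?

Remove make-up: 5 − 7 = -2 dBu.
That's 1 dB above the -3 dBu threshold.
Undo the ratio: input overshoot = 1 × 20 = 20 dB, giving input = 17 dBu.

17 dBu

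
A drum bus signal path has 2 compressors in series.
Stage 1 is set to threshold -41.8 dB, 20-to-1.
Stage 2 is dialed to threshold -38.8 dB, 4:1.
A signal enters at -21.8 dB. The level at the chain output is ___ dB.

Stage 1: overshoot 20 dB → 20/20 = 1 dB → -40.8 dB.
Stage 2: -40.8 dB is at or below the -38.8 dB threshold — no compression; output -40.8 dB.

-40.8 dB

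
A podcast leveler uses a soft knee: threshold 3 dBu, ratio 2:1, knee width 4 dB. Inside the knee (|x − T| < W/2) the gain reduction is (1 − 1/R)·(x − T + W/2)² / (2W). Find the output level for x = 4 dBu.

x − T + W/2 = 4 − 3 + 2 = 3.
GR = (1 − 1/2) × 3² / 8 = 0.5 × 9 / 8 = 0.5625 dB.
Output = 4 − 0.5625 = 3.4375 dBu.

3.4375 dBu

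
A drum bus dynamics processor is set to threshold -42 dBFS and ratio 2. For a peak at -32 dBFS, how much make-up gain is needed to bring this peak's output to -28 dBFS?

Without make-up, output = threshold + overshoot/2 = -42 + 5 = -37 dBFS.
Gap to target: 9 dB.

9 dB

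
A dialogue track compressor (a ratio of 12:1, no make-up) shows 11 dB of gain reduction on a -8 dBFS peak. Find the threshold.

-20 dBFS

Let T be the threshold. Output overshoot = (input overshoot)/R, so -19 − T = (-8 − T)/12.
12·(-19 − T) = -8 − T → 11·T = -228 − (-8) = -220.
T = -220/11 = -20 dBFS.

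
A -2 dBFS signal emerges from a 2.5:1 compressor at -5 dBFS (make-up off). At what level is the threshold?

Let T be the threshold. Output overshoot = (input overshoot)/R, so -5 − T = (-2 − T)/2.5.
2.5·(-5 − T) = -2 − T → 1.5·T = -12.5 − (-2) = -10.5.
T = -10.5/1.5 = -7 dBFS.

-7 dBFS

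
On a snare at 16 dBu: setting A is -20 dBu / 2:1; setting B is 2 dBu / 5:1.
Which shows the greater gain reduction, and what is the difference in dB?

A: 36 dB over, compressed to 18 dB over, so 18 dB of GR.
B: 14 dB over, compressed to 2.8 dB over, so 11.2 dB of GR.
A applies 6.8 dB more gain reduction.

A, by 6.8 dB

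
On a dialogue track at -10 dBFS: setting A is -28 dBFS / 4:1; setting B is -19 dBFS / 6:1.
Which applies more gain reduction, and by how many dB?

A: overshoot 18 dB → output overshoot 4.5 dB → GR 13.5 dB.
B: overshoot 9 dB → output overshoot 1.5 dB → GR 7.5 dB.
Difference: 6 dB in favour of A.

A, by 6 dB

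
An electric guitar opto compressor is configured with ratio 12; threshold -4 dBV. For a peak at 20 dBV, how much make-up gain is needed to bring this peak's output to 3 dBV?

Overshoot 24 dB → 24/12 = 2 dB after compression, so the compressed level is -4 + 2 = -2 dBV.
Make-up = target − compressed = 3 − (-2) = 5 dB.

5 dB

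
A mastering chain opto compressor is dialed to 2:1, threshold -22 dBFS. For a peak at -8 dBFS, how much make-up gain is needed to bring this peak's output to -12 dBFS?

Without make-up, output = threshold + overshoot/2 = -22 + 7 = -15 dBFS.
Gap to target: 3 dB.

3 dB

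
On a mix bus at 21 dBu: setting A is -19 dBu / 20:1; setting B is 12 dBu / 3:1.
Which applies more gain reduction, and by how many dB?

A, by 32 dB

A: 40 dB over, compressed to 2 dB over, so 38 dB of GR.
B: 9 dB over, compressed to 3 dB over, so 6 dB of GR.
A applies 32 dB more gain reduction.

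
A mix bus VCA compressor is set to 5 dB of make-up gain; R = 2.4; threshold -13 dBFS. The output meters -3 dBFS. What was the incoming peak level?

Stripping the +5 dB make-up gives -8 dBFS at the gain stage.
Post-compression overshoot = -8 − (-13) = 5 dB.
Input overshoot = R × output overshoot = 12 dB → input = -13 + 12 = -1 dBFS.

-1 dBFS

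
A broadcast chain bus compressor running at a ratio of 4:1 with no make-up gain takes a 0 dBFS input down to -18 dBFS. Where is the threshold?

-24 dBFS

Gain reduction = 0 − (-18) = 18 dB; output overshoot = GR / (R − 1) = 18 / 3 = 6 dB.
Threshold = output − output overshoot = -18 − 6 = -24 dBFS.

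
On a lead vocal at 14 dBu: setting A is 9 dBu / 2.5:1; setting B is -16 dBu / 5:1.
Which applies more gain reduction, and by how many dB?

B, by 21 dB

A: 5 dB over, compressed to 2 dB over, so 3 dB of GR.
B: 30 dB over, compressed to 6 dB over, so 24 dB of GR.
Difference: 21 dB in favour of B.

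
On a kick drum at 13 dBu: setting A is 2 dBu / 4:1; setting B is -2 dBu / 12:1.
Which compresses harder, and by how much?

A: overshoot 11 dB → output overshoot 2.75 dB → GR 8.25 dB.
B: overshoot 15 dB → output overshoot 1.25 dB → GR 13.75 dB.
B applies 5.5 dB more gain reduction.

B, by 5.5 dB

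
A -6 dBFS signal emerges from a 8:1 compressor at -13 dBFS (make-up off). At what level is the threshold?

-14 dBFS

Gain reduction = -6 − (-13) = 7 dB; output overshoot = GR / (R − 1) = 7 / 7 = 1 dB.
Threshold = output − output overshoot = -13 − 1 = -14 dBFS.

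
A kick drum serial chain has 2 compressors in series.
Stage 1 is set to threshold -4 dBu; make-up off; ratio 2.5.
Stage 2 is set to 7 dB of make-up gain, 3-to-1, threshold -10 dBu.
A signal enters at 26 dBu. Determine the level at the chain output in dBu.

3 dBu

Stage 1: 30 dB above -4 dBu, reduced 2.5:1 to 12 dB above → 8 dBu.
Stage 2: overshoot 18 dB → 18/3 = 6 dB → -4 dBu; +7 dB make-up → 3 dBu.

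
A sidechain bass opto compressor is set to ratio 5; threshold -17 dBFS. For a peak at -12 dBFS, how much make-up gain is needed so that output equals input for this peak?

4 dB

The peak compresses to -17 + 5/5 = -16 dBFS.
To reach -12 dBFS requires -12 − (-16) = 4 dB of make-up.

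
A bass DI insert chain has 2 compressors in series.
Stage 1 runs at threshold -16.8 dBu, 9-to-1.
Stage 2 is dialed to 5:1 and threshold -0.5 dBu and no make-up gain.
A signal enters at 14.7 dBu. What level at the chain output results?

Stage 1: 31.5 dB above -16.8 dBu, reduced 9:1 to 3.5 dB above → -13.3 dBu.
Stage 2: -13.3 dBu is at or below the -0.5 dBu threshold — no compression; output -13.3 dBu.

-13.3 dBu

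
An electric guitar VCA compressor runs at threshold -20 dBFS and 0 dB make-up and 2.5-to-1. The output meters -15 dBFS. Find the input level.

-7.5 dBFS

Post-compression overshoot = -15 − (-20) = 5 dB.
Undo the ratio: input overshoot = 5 × 2.5 = 12.5 dB, giving input = -7.5 dBFS.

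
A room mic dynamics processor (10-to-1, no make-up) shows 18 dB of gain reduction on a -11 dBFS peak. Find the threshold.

-31 dBFS

Gain reduction = -11 − (-29) = 18 dB; output overshoot = GR / (R − 1) = 18 / 9 = 2 dB.
Threshold = output − output overshoot = -29 − 2 = -31 dBFS.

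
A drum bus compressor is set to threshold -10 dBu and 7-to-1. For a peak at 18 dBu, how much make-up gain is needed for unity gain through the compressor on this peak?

Overshoot 28 dB → 28/7 = 4 dB after compression, so the compressed level is -10 + 4 = -6 dBu.
Make-up = target − compressed = 18 − (-6) = 24 dB.

24 dB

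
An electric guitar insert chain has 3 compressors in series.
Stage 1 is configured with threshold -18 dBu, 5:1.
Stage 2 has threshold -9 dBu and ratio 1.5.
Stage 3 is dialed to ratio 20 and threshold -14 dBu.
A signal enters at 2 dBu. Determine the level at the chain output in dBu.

Stage 1: 20 dB above -18 dBu, reduced 5:1 to 4 dB above → -14 dBu.
Stage 2: -14 dBu is at or below the -9 dBu threshold — no compression; output -14 dBu.
Stage 3: -14 dBu ≤ -14 dBu, so stage 3 doesn't engage; output -14 dBu.

-14 dBu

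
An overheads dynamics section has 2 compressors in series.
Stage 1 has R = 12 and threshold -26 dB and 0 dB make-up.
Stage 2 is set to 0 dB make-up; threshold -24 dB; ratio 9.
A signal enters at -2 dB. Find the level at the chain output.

-24 dB

Stage 1: overshoot 24 dB → 24/12 = 2 dB → -24 dB.
Stage 2: -24 dB is at or below the -24 dB threshold — no compression; output -24 dB.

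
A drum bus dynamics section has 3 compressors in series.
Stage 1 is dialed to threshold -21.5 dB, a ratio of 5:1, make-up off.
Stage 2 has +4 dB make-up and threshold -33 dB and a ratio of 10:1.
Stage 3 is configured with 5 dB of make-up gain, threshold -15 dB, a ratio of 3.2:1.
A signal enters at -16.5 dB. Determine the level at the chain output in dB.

Stage 1: -16.5 dB is 5 dB over -21.5 dB; at 5:1 that becomes 1 dB over, giving -20.5 dB.
Stage 2: 12.5 dB above -33 dB, reduced 10:1 to 1.25 dB above → -31.75 dB; +4 dB make-up → -27.75 dB.
Stage 3: -27.75 dB ≤ -15 dB, so stage 3 doesn't engage; make-up brings it to -22.75 dB.

-22.75 dB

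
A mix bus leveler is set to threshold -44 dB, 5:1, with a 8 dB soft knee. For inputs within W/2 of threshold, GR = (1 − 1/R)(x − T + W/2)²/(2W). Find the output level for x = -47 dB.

x − T + W/2 = -47 − (-44) + 4 = 1.
GR = (1 − 1/5) × 1² / 16 = 0.8 × 1 / 16 = 0.05 dB.
Output = -47 − 0.05 = -47.05 dB.

-47.05 dB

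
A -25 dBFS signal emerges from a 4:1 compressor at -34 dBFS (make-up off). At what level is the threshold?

-37 dBFS

Let T be the threshold. Output overshoot = (input overshoot)/R, so -34 − T = (-25 − T)/4.
4·(-34 − T) = -25 − T → 3·T = -136 − (-25) = -111.
T = -111/3 = -37 dBFS.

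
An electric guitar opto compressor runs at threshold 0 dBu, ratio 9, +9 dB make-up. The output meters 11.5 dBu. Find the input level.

22.5 dBu

Stripping the +9 dB make-up gives 2.5 dBu at the gain stage.
That's 2.5 dB above the 0 dBu threshold.
Input overshoot = R × output overshoot = 22.5 dB → input = 0 + 22.5 = 22.5 dBu.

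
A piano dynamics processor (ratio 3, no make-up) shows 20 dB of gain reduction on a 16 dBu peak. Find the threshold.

Let T be the threshold. Output overshoot = (input overshoot)/R, so -4 − T = (16 − T)/3.
3·(-4 − T) = 16 − T → 2·T = -12 − 16 = -28.
T = -28/2 = -14 dBu.

-14 dBu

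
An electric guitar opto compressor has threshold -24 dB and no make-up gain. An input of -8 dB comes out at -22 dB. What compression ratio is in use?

Input overshoot = -8 − (-24) = 16 dB; output overshoot = -22 − (-24) = 2 dB.
Ratio = 16 / 2 = 8.

8:1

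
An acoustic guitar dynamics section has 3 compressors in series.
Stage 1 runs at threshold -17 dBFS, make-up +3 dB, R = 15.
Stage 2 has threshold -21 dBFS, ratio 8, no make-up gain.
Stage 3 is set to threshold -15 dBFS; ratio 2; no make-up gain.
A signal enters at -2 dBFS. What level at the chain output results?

-20 dBFS

Stage 1: -2 dBFS is 15 dB over -17 dBFS; at 15:1 that becomes 1 dB over, giving -16 dBFS; +3 dB make-up → -13 dBFS.
Stage 2: -13 dBFS is 8 dB over -21 dBFS; at 8:1 that becomes 1 dB over, giving -20 dBFS.
Stage 3: -20 dBFS is at or below the -15 dBFS threshold — no compression; output -20 dBFS.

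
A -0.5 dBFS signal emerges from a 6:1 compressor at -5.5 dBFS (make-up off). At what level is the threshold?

-6.5 dBFS

Let T be the threshold. Output overshoot = (input overshoot)/R, so -5.5 − T = (-0.5 − T)/6.
6·(-5.5 − T) = -0.5 − T → 5·T = -33 − (-0.5) = -32.5.
T = -32.5/5 = -6.5 dBFS.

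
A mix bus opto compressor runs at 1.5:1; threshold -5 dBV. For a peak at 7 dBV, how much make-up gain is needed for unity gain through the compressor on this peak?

Overshoot 12 dB → 12/1.5 = 8 dB after compression, so the compressed level is -5 + 8 = 3 dBV.
Make-up = target − compressed = 7 − 3 = 4 dB.

4 dB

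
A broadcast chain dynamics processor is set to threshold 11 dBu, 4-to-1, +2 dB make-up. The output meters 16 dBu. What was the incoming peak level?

23 dBu

Stripping the +2 dB make-up gives 14 dBu at the gain stage.
Post-compression overshoot = 14 − 11 = 3 dB.
Input overshoot = R × output overshoot = 12 dB → input = 11 + 12 = 23 dBu.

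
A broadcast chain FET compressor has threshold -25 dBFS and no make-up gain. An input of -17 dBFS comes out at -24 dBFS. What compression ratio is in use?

Input overshoot = -17 − (-25) = 8 dB; output overshoot = -24 − (-25) = 1 dB.
Ratio = 8 / 1 = 8.

8:1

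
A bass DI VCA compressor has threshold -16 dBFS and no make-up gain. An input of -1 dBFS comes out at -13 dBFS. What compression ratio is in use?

Input overshoot = -1 − (-16) = 15 dB; output overshoot = -13 − (-16) = 3 dB.
Ratio = 15 / 3 = 5.

5:1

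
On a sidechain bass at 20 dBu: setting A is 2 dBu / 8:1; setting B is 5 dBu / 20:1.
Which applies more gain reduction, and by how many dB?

A: overshoot 18 dB → output overshoot 2.25 dB → GR 15.75 dB.
B: overshoot 15 dB → output overshoot 0.75 dB → GR 14.25 dB.
A applies 1.5 dB more gain reduction.

A, by 1.5 dB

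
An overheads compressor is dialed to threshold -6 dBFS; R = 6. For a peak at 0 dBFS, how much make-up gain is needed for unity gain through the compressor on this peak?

Without make-up, output = threshold + overshoot/6 = -6 + 1 = -5 dBFS.
Gap to target: 5 dB.

5 dB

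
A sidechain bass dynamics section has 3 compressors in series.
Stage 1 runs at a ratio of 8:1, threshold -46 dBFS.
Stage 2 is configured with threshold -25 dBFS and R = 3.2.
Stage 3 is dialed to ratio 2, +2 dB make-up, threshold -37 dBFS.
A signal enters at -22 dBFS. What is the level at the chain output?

Stage 1: overshoot 24 dB → 24/8 = 3 dB → -43 dBFS.
Stage 2: -43 dBFS ≤ -25 dBFS, so stage 2 doesn't engage; output -43 dBFS.
Stage 3: -43 dBFS ≤ -37 dBFS, so stage 3 doesn't engage; make-up brings it to -41 dBFS.

-41 dBFS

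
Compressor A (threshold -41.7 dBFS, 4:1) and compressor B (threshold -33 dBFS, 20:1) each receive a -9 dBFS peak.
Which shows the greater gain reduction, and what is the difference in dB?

A, by 1.725 dB

A: 32.7 dB over, compressed to 8.175 dB over, so 24.525 dB of GR.
B: 24 dB over, compressed to 1.2 dB over, so 22.8 dB of GR.
Difference: 1.725 dB in favour of A.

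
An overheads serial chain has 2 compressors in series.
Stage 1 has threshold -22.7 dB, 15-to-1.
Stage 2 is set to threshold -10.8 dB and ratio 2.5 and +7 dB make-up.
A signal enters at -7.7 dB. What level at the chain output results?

-14.7 dB

Stage 1: -7.7 dB is 15 dB over -22.7 dB; at 15:1 that becomes 1 dB over, giving -21.7 dB.
Stage 2: -21.7 dB is at or below the -10.8 dB threshold — no compression; make-up brings it to -14.7 dB.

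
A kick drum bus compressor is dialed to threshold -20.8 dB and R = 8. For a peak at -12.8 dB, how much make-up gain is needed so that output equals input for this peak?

Overshoot 8 dB → 8/8 = 1 dB after compression, so the compressed level is -20.8 + 1 = -19.8 dB.
Make-up = target − compressed = -12.8 − (-19.8) = 7 dB.

7 dB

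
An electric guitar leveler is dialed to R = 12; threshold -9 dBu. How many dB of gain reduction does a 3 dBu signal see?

Overshoot = 3 − (-9) = 12 dB.
A 12:1 ratio leaves 1 dB of that excess.
Gain reduction = 12 − 1 = 11 dB.

11 dB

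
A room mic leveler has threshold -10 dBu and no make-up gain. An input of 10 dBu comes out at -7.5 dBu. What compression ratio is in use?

8:1

Input overshoot = 10 − (-10) = 20 dB; output overshoot = -7.5 − (-10) = 2.5 dB.
Ratio = 20 / 2.5 = 8.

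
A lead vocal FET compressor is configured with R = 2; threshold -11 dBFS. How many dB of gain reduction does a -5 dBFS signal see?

3 dB

The signal is 6 dB above threshold.
At 2:1, output sits 6/2 = 3 dB above threshold.
GR = overshoot in − overshoot out = 6 − 3 = 3 dB.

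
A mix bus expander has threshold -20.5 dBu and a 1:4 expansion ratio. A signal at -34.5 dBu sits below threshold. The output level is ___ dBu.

Undershoot = (-20.5) − (-34.5) = 14 dB.
At 1:4, that expands to 56 dB under threshold.
Output = -20.5 − 56 = -76.5 dBu.

-76.5 dBu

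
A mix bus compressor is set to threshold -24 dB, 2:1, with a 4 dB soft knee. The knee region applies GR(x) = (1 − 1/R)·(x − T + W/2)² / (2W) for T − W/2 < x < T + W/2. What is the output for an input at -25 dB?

x − T + W/2 = -25 − (-24) + 2 = 1.
GR = (1 − 1/2) × 1² / 8 = 0.5 × 1 / 8 = 0.0625 dB.
Output = -25 − 0.0625 = -25.0625 dB.

-25.0625 dB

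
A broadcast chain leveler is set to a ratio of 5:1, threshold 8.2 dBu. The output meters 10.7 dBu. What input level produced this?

20.7 dBu

That's 2.5 dB above the 8.2 dBu threshold.
Before 5:1 compression the overshoot was 2.5 × 5 = 12.5 dB, so input = 8.2 + 12.5 = 20.7 dBu.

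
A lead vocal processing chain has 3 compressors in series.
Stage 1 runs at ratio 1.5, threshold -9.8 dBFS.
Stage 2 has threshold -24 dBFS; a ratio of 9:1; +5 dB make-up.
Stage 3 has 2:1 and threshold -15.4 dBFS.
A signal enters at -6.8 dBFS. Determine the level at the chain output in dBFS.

-17.2 dBFS

Stage 1: overshoot 3 dB → 3/1.5 = 2 dB → -7.8 dBFS.
Stage 2: overshoot 16.2 dB → 16.2/9 = 1.8 dB → -22.2 dBFS; +5 dB make-up → -17.2 dBFS.
Stage 3: -17.2 dBFS is at or below the -15.4 dBFS threshold — no compression; output -17.2 dBFS.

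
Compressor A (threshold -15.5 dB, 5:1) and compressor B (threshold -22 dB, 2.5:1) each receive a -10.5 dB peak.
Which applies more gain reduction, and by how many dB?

A: GR = 5 − 5/5 = 4 dB.
B: GR = 11.5 − 11.5/2.5 = 6.9 dB.
B reduces 2.9 dB more.

B, by 2.9 dB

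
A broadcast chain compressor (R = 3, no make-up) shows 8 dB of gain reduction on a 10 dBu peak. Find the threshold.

-2 dBu

Gain reduction = 10 − 2 = 8 dB; output overshoot = GR / (R − 1) = 8 / 2 = 4 dB.
Threshold = output − output overshoot = 2 − 4 = -2 dBu.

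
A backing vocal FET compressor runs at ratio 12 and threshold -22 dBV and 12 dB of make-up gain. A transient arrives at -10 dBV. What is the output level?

-9 dBV

-10 dBV sits 12 dB over threshold.
The 12 dB excess becomes 1 dB after 12:1 reduction.
That puts the output at -21 dBV; make-up adds 12 dB, giving -9 dBV.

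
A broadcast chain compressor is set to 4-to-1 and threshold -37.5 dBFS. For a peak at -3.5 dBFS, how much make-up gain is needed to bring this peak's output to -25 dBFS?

Overshoot 34 dB → 34/4 = 8.5 dB after compression, so the compressed level is -37.5 + 8.5 = -29 dBFS.
Make-up = target − compressed = -25 − (-29) = 4 dB.

4 dB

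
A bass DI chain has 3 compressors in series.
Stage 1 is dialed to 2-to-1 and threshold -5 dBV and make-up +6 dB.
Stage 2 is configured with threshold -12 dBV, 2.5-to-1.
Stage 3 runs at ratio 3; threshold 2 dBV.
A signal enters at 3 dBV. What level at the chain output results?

Stage 1: 3 dBV is 8 dB over -5 dBV; at 2:1 that becomes 4 dB over, giving -1 dBV; +6 dB make-up → 5 dBV.
Stage 2: 5 dBV is 17 dB over -12 dBV; at 2.5:1 that becomes 6.8 dB over, giving -5.2 dBV.
Stage 3: -5.2 dBV ≤ 2 dBV, so stage 3 doesn't engage; output -5.2 dBV.

-5.2 dBV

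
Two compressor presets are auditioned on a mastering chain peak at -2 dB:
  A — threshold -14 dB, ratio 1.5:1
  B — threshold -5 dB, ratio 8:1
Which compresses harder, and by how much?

A, by 1.375 dB

A: overshoot 12 dB → output overshoot 8 dB → GR 4 dB.
B: overshoot 3 dB → output overshoot 0.375 dB → GR 2.625 dB.
A applies 1.375 dB more gain reduction.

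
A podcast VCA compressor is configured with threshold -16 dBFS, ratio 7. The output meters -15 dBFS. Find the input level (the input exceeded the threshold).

That's 1 dB above the -16 dBFS threshold.
Before 7:1 compression the overshoot was 1 × 7 = 7 dB, so input = -16 + 7 = -9 dBFS.

-9 dBFS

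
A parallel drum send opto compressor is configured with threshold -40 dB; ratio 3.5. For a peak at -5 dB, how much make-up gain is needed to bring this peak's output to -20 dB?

Without make-up, output = threshold + overshoot/3.5 = -40 + 10 = -30 dB.
Gap to target: 10 dB.

10 dB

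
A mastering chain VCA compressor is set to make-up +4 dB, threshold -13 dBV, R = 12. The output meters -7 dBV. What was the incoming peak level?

Before make-up, the level was -7 − 4 = -11 dBV.
The compressed level sits -11 − (-13) = 2 dB over threshold.
Before 12:1 compression the overshoot was 2 × 12 = 24 dB, so input = -13 + 24 = 11 dBV.

11 dBV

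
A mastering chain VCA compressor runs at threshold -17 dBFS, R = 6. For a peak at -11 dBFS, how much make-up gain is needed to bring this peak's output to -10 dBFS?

6 dB

Overshoot 6 dB → 6/6 = 1 dB after compression, so the compressed level is -17 + 1 = -16 dBFS.
Make-up = target − compressed = -10 − (-16) = 6 dB.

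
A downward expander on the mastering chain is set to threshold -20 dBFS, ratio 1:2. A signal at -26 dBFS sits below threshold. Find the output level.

-32 dBFS

The input is 6 dB below the -20 dBFS threshold.
A 1:2 expander multiplies undershoot by 2: 6 × 2 = 12 dB below threshold.
Output = -20 − 12 = -32 dBFS.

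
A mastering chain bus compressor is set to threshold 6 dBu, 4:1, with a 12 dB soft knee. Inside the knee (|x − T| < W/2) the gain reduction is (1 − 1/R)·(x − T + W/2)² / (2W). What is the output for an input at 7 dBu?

5.46875 dBu

x − T + W/2 = 7 − 6 + 6 = 7.
GR = (1 − 1/4) × 7² / 24 = 0.75 × 49 / 24 = 1.53125 dB.
Output = 7 − 1.53125 = 5.46875 dBu.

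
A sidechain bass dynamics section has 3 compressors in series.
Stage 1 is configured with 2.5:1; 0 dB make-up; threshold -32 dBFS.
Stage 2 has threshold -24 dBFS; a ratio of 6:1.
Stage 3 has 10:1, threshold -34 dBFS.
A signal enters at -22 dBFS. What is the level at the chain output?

Stage 1: -22 dBFS is 10 dB over -32 dBFS; at 2.5:1 that becomes 4 dB over, giving -28 dBFS.
Stage 2: -28 dBFS ≤ -24 dBFS, so stage 2 doesn't engage; output -28 dBFS.
Stage 3: overshoot 6 dB → 6/10 = 0.6 dB → -33.4 dBFS.

-33.4 dBFS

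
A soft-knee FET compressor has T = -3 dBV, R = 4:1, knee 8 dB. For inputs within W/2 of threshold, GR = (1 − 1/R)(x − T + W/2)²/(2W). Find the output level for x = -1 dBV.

-2.6875 dBV

x − T + W/2 = -1 − (-3) + 4 = 6.
GR = (1 − 1/4) × 6² / 16 = 0.75 × 36 / 16 = 1.6875 dB.
Output = -1 − 1.6875 = -2.6875 dBV.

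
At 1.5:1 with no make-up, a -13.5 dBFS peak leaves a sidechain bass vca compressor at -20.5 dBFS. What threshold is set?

Let T be the threshold. Output overshoot = (input overshoot)/R, so -20.5 − T = (-13.5 − T)/1.5.
1.5·(-20.5 − T) = -13.5 − T → 0.5·T = -30.75 − (-13.5) = -17.25.
T = -17.25/0.5 = -34.5 dBFS.

-34.5 dBFS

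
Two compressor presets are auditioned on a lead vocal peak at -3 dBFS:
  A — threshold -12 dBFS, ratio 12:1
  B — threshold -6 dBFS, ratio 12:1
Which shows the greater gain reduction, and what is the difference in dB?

A, by 5.5 dB

A: 9 dB over, compressed to 0.75 dB over, so 8.25 dB of GR.
B: 3 dB over, compressed to 0.25 dB over, so 2.75 dB of GR.
A applies 5.5 dB more gain reduction.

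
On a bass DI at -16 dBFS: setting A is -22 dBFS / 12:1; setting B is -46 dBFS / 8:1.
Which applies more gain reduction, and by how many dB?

A: overshoot 6 dB → output overshoot 0.5 dB → GR 5.5 dB.
B: overshoot 30 dB → output overshoot 3.75 dB → GR 26.25 dB.
B applies 20.75 dB more gain reduction.

B, by 20.75 dB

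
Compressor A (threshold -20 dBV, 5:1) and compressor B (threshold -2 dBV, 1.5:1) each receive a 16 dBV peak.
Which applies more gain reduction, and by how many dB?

A, by 22.8 dB

A: overshoot 36 dB → output overshoot 7.2 dB → GR 28.8 dB.
B: overshoot 18 dB → output overshoot 12 dB → GR 6 dB.
A applies 22.8 dB more gain reduction.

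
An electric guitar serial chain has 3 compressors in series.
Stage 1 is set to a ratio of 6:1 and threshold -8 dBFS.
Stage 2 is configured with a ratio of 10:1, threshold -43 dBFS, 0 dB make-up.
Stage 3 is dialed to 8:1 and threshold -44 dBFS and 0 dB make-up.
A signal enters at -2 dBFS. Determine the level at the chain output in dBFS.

-43.425 dBFS

Stage 1: -2 dBFS is 6 dB over -8 dBFS; at 6:1 that becomes 1 dB over, giving -7 dBFS.
Stage 2: overshoot 36 dB → 36/10 = 3.6 dB → -39.4 dBFS.
Stage 3: -39.4 dBFS is 4.6 dB over -44 dBFS; at 8:1 that becomes 0.575 dB over, giving -43.425 dBFS.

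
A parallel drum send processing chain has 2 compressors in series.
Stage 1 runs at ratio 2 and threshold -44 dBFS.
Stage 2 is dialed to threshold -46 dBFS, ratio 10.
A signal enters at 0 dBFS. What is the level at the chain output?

-43.6 dBFS

Stage 1: overshoot 44 dB → 44/2 = 22 dB → -22 dBFS.
Stage 2: 24 dB above -46 dBFS, reduced 10:1 to 2.4 dB above → -43.6 dBFS.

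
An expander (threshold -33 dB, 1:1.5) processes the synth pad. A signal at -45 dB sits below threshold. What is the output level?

The input is 12 dB below the -33 dB threshold.
A 1:1.5 expander multiplies undershoot by 1.5: 12 × 1.5 = 18 dB below threshold.
Output = -33 − 18 = -51 dB.

-51 dB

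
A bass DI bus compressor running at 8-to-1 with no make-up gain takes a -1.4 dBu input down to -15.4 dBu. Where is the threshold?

Let T be the threshold. Output overshoot = (input overshoot)/R, so -15.4 − T = (-1.4 − T)/8.
8·(-15.4 − T) = -1.4 − T → 7·T = -123.2 − (-1.4) = -121.8.
T = -121.8/7 = -17.4 dBu.

-17.4 dBu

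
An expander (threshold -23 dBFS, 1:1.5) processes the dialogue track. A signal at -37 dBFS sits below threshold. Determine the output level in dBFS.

-44 dBFS

The input is 14 dB below the -23 dBFS threshold.
A 1:1.5 expander multiplies undershoot by 1.5: 14 × 1.5 = 21 dB below threshold.
Output = -23 − 21 = -44 dBFS.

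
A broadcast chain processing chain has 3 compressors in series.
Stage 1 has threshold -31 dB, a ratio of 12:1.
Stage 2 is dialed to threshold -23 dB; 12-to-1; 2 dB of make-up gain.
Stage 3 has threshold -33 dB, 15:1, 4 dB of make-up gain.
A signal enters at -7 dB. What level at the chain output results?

Stage 1: overshoot 24 dB → 24/12 = 2 dB → -29 dB.
Stage 2: -29 dB is at or below the -23 dB threshold — no compression; make-up brings it to -27 dB.
Stage 3: 6 dB above -33 dB, reduced 15:1 to 0.4 dB above → -32.6 dB; +4 dB make-up → -28.6 dB.

-28.6 dB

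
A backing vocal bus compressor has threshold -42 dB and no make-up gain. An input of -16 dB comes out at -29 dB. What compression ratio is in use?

Input overshoot = -16 − (-42) = 26 dB; output overshoot = -29 − (-42) = 13 dB.
Ratio = 26 / 13 = 2.

2:1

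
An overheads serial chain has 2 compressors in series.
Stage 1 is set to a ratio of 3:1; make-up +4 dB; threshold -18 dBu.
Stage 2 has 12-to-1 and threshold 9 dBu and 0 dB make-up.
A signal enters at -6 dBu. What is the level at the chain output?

Stage 1: -6 dBu is 12 dB over -18 dBu; at 3:1 that becomes 4 dB over, giving -14 dBu; +4 dB make-up → -10 dBu.
Stage 2: -10 dBu is at or below the 9 dBu threshold — no compression; output -10 dBu.

-10 dBu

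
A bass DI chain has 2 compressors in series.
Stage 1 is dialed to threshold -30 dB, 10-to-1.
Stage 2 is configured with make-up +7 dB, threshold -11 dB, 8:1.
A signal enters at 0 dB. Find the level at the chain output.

-20 dB

Stage 1: 0 dB is 30 dB over -30 dB; at 10:1 that becomes 3 dB over, giving -27 dB.
Stage 2: -27 dB ≤ -11 dB, so stage 2 doesn't engage; make-up brings it to -20 dB.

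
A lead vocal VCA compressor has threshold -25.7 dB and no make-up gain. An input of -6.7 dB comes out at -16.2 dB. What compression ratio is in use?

2:1

Input overshoot = -6.7 − (-25.7) = 19 dB; output overshoot = -16.2 − (-25.7) = 9.5 dB.
Ratio = 19 / 9.5 = 2.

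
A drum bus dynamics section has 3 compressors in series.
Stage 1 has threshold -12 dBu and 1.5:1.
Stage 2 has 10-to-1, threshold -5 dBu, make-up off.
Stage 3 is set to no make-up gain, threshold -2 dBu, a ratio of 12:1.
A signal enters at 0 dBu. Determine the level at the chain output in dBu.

-4.9 dBu

Stage 1: 0 dBu is 12 dB over -12 dBu; at 1.5:1 that becomes 8 dB over, giving -4 dBu.
Stage 2: 1 dB above -5 dBu, reduced 10:1 to 0.1 dB above → -4.9 dBu.
Stage 3: -4.9 dBu ≤ -2 dBu, so stage 3 doesn't engage; output -4.9 dBu.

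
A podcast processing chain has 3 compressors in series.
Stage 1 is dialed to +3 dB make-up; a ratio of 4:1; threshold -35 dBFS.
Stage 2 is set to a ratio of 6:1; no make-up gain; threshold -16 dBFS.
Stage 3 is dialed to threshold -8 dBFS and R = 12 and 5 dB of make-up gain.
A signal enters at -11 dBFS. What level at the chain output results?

Stage 1: -11 dBFS is 24 dB over -35 dBFS; at 4:1 that becomes 6 dB over, giving -29 dBFS; +3 dB make-up → -26 dBFS.
Stage 2: -26 dBFS is at or below the -16 dBFS threshold — no compression; output -26 dBFS.
Stage 3: -26 dBFS ≤ -8 dBFS, so stage 3 doesn't engage; make-up brings it to -21 dBFS.

-21 dBFS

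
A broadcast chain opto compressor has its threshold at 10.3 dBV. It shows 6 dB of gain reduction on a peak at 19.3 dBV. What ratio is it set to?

3:1

Input overshoot = 19.3 − 10.3 = 9 dB.
Output overshoot = 9 − 6 = 3 dB.
Ratio = input overshoot / output overshoot = 9 / 3 = 3.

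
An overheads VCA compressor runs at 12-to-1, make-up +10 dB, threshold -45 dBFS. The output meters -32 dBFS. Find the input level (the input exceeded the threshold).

-9 dBFS

Before make-up, the level was -32 − 10 = -42 dBFS.
Post-compression overshoot = -42 − (-45) = 3 dB.
Undo the ratio: input overshoot = 3 × 12 = 36 dB, giving input = -9 dBFS.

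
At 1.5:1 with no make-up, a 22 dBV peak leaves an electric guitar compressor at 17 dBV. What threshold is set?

Gain reduction = 22 − 17 = 5 dB; output overshoot = GR / (R − 1) = 5 / 0.5 = 10 dB.
Threshold = output − output overshoot = 17 − 10 = 7 dBV.

7 dBV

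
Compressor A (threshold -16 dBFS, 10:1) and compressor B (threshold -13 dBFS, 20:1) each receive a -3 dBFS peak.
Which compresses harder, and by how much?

A, by 2.2 dB

A: overshoot 13 dB → output overshoot 1.3 dB → GR 11.7 dB.
B: overshoot 10 dB → output overshoot 0.5 dB → GR 9.5 dB.
Difference: 2.2 dB in favour of A.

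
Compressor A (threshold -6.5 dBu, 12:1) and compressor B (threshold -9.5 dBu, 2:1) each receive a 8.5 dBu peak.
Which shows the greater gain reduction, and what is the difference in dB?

A, by 4.75 dB

A: overshoot 15 dB → output overshoot 1.25 dB → GR 13.75 dB.
B: overshoot 18 dB → output overshoot 9 dB → GR 9 dB.
A applies 4.75 dB more gain reduction.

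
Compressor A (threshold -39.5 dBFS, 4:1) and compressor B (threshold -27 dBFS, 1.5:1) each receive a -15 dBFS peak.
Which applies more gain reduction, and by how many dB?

A: GR = 24.5 − 24.5/4 = 18.375 dB.
B: GR = 12 − 12/1.5 = 4 dB.
A applies 14.375 dB more gain reduction.

A, by 14.375 dB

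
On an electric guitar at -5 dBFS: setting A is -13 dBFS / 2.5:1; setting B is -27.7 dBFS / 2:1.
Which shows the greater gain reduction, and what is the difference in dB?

A: overshoot 8 dB → output overshoot 3.2 dB → GR 4.8 dB.
B: overshoot 22.7 dB → output overshoot 11.35 dB → GR 11.35 dB.
B reduces 6.55 dB more.

B, by 6.55 dB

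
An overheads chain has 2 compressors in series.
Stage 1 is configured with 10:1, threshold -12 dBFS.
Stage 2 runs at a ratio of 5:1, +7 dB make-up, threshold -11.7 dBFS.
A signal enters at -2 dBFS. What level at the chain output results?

Stage 1: -2 dBFS is 10 dB over -12 dBFS; at 10:1 that becomes 1 dB over, giving -11 dBFS.
Stage 2: -11 dBFS is 0.7 dB over -11.7 dBFS; at 5:1 that becomes 0.14 dB over, giving -11.56 dBFS; +7 dB make-up → -4.56 dBFS.

-4.56 dBFS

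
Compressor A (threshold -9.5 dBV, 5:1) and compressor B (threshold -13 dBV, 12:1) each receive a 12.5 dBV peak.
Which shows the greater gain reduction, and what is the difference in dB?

B, by 5.775 dB

A: overshoot 22 dB → output overshoot 4.4 dB → GR 17.6 dB.
B: overshoot 25.5 dB → output overshoot 2.125 dB → GR 23.375 dB.
Difference: 5.775 dB in favour of B.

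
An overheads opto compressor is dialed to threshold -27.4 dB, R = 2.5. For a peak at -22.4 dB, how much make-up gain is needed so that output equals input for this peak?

3 dB

The peak compresses to -27.4 + 5/2.5 = -25.4 dB.
To reach -22.4 dB requires -22.4 − (-25.4) = 3 dB of make-up.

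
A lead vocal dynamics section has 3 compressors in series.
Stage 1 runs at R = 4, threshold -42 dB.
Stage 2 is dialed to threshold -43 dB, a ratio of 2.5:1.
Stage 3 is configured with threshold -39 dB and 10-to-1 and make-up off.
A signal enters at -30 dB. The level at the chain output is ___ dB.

-41.4 dB

Stage 1: overshoot 12 dB → 12/4 = 3 dB → -39 dB.
Stage 2: -39 dB is 4 dB over -43 dB; at 2.5:1 that becomes 1.6 dB over, giving -41.4 dB.
Stage 3: -41.4 dB is at or below the -39 dB threshold — no compression; output -41.4 dB.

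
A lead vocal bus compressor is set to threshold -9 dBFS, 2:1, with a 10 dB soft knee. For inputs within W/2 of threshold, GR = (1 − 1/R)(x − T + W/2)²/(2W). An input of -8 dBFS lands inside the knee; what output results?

x − T + W/2 = -8 − (-9) + 5 = 6.
GR = (1 − 1/2) × 6² / 20 = 0.5 × 36 / 20 = 0.9 dB.
Output = -8 − 0.9 = -8.9 dBFS.

-8.9 dBFS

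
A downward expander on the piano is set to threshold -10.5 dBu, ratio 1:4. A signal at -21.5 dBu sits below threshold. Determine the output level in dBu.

-54.5 dBu

Undershoot = (-10.5) − (-21.5) = 11 dB.
At 1:4, that expands to 44 dB under threshold.
Output = -10.5 − 44 = -54.5 dBu.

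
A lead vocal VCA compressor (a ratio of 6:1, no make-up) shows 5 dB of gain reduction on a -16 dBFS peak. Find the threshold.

-22 dBFS

Let T be the threshold. Output overshoot = (input overshoot)/R, so -21 − T = (-16 − T)/6.
6·(-21 − T) = -16 − T → 5·T = -126 − (-16) = -110.
T = -110/5 = -22 dBFS.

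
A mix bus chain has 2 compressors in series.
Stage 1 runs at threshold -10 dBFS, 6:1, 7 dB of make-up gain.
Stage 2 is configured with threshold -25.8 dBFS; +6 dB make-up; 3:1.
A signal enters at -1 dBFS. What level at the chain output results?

Stage 1: -1 dBFS is 9 dB over -10 dBFS; at 6:1 that becomes 1.5 dB over, giving -8.5 dBFS; +7 dB make-up → -1.5 dBFS.
Stage 2: 24.3 dB above -25.8 dBFS, reduced 3:1 to 8.1 dB above → -17.7 dBFS; +6 dB make-up → -11.7 dBFS.

-11.7 dBFS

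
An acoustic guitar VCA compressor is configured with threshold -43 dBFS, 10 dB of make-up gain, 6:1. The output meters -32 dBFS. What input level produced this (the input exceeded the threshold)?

Stripping the +10 dB make-up gives -42 dBFS at the gain stage.
That's 1 dB above the -43 dBFS threshold.
Input overshoot = R × output overshoot = 6 dB → input = -43 + 6 = -37 dBFS.

-37 dBFS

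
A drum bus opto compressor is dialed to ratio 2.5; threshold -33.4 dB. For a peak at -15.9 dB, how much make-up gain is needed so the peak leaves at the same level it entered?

Without make-up, output = threshold + overshoot/2.5 = -33.4 + 7 = -26.4 dB.
Gap to target: 10.5 dB.

10.5 dB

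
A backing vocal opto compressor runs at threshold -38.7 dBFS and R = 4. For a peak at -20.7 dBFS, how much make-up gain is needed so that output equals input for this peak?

13.5 dB

Without make-up, output = threshold + overshoot/4 = -38.7 + 4.5 = -34.2 dBFS.
Gap to target: 13.5 dB.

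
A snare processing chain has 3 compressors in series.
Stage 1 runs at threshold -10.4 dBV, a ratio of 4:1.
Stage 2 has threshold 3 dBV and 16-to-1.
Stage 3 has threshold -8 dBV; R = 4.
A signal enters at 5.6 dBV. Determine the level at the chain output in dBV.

Stage 1: 5.6 dBV is 16 dB over -10.4 dBV; at 4:1 that becomes 4 dB over, giving -6.4 dBV.
Stage 2: below threshold (-6.4 ≤ 3); passes unchanged; output -6.4 dBV.
Stage 3: 1.6 dB above -8 dBV, reduced 4:1 to 0.4 dB above → -7.6 dBV.

-7.6 dBV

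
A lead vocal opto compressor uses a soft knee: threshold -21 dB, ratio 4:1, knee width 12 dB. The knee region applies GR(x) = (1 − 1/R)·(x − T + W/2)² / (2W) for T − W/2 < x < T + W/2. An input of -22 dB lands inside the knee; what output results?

-22.78125 dB

x − T + W/2 = -22 − (-21) + 6 = 5.
GR = (1 − 1/4) × 5² / 24 = 0.75 × 25 / 24 = 0.78125 dB.
Output = -22 − 0.78125 = -22.78125 dB.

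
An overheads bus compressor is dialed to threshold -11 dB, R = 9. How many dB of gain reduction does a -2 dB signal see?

8 dB

Overshoot = -2 − (-11) = 9 dB.
After 9:1 compression the overshoot becomes 9/9 = 1 dB.
GR = overshoot in − overshoot out = 9 − 1 = 8 dB.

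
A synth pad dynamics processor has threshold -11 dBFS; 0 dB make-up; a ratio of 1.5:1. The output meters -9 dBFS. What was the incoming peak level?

Post-compression overshoot = -9 − (-11) = 2 dB.
Input overshoot = R × output overshoot = 3 dB → input = -11 + 3 = -8 dBFS.

-8 dBFS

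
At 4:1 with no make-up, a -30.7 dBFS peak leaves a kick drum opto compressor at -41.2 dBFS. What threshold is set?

-44.7 dBFS

Input is 14 dB above T (since output overshoot × R = input overshoot: (-41.2 − T)·4 = -30.7 − T gives T = -44.7 dBFS).
Check: -44.7 + (-30.7 − (-44.7))/4 = -44.7 + 3.5 = -41.2 dBFS. ✓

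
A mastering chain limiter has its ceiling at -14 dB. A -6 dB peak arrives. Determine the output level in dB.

The limiter clamps the peak to its -14 dB ceiling.

-14 dB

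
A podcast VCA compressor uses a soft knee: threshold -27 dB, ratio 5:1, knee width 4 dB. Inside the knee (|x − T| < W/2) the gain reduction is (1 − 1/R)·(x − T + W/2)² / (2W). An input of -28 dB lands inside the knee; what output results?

-28.1 dB

x − T + W/2 = -28 − (-27) + 2 = 1.
GR = (1 − 1/5) × 1² / 8 = 0.8 × 1 / 8 = 0.1 dB.
Output = -28 − 0.1 = -28.1 dB.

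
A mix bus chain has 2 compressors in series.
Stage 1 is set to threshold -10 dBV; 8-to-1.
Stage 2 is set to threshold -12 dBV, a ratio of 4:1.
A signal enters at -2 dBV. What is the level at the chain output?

-11.25 dBV

Stage 1: 8 dB above -10 dBV, reduced 8:1 to 1 dB above → -9 dBV.
Stage 2: overshoot 3 dB → 3/4 = 0.75 dB → -11.25 dBV.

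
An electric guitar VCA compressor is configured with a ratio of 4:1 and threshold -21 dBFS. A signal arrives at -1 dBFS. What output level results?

-16 dBFS

-1 dBFS sits 20 dB over threshold.
The 20 dB excess becomes 5 dB after 4:1 reduction.
Output = -21 + 5 = -16 dBFS.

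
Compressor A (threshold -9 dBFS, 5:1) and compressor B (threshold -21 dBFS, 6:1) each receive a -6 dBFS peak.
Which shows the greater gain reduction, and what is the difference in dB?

A: 3 dB over, compressed to 0.6 dB over, so 2.4 dB of GR.
B: 15 dB over, compressed to 2.5 dB over, so 12.5 dB of GR.
Difference: 10.1 dB in favour of B.

B, by 10.1 dB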